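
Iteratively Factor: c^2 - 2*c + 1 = (c - 1)*(c - 1)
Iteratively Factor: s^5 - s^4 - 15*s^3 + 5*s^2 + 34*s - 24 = (s + 3)*(s^4 - 4*s^3 - 3*s^2 + 14*s - 8) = (s - 1)*(s + 3)*(s^3 - 3*s^2 - 6*s + 8) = (s - 1)*(s + 2)*(s + 3)*(s^2 - 5*s + 4) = (s - 1)^2*(s + 2)*(s + 3)*(s - 4)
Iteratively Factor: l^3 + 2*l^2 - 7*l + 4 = (l - 1)*(l^2 + 3*l - 4) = (l - 1)^2*(l + 4)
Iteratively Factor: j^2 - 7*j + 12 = (j - 4)*(j - 3)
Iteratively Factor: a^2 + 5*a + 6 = (a + 2)*(a + 3)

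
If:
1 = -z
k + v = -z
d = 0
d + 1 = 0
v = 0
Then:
No Solution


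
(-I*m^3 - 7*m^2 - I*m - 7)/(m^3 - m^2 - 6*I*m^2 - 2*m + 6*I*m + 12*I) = (-I*m^3 - 7*m^2 - I*m - 7)/(m^3 + m^2*(-1 - 6*I) + m*(-2 + 6*I) + 12*I)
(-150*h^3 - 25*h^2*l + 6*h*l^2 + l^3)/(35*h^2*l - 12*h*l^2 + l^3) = (-30*h^2 - 11*h*l - l^2)/(l*(7*h - l))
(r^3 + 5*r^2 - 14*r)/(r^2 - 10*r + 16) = r*(r + 7)/(r - 8)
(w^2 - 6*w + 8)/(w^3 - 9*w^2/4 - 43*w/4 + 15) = 4*(w - 2)/(4*w^2 + 7*w - 15)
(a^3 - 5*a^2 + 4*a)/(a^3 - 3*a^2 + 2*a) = (a - 4)/(a - 2)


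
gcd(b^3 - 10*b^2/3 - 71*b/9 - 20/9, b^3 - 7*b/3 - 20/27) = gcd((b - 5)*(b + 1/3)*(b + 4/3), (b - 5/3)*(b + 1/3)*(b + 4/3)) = b^2 + 5*b/3 + 4/9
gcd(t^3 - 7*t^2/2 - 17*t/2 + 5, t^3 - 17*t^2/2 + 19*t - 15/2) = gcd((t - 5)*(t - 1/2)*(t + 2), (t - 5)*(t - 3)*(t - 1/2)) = t^2 - 11*t/2 + 5/2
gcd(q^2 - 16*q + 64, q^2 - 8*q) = q - 8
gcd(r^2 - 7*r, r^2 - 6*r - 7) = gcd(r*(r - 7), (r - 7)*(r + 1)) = r - 7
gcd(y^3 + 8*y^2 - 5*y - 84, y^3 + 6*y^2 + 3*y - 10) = 1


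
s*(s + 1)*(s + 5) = s^3 + 6*s^2 + 5*s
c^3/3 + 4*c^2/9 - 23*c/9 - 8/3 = (c/3 + 1)*(c - 8/3)*(c + 1)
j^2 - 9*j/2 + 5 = (j - 5/2)*(j - 2)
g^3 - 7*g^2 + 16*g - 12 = (g - 3)*(g - 2)^2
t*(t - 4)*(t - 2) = t^3 - 6*t^2 + 8*t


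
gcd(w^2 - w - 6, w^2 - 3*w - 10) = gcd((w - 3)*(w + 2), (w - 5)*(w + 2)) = w + 2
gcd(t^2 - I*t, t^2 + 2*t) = t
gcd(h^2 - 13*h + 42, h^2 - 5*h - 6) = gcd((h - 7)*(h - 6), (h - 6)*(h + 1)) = h - 6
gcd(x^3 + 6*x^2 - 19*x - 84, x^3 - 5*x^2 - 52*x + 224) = x^2 + 3*x - 28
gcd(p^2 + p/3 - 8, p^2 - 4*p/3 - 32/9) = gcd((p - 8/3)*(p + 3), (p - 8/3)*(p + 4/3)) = p - 8/3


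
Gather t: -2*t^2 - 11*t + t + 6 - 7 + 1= -2*t^2 - 10*t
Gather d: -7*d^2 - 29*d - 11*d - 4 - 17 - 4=-7*d^2 - 40*d - 25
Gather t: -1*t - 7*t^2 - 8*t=-7*t^2 - 9*t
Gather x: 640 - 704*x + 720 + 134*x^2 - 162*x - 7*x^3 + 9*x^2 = -7*x^3 + 143*x^2 - 866*x + 1360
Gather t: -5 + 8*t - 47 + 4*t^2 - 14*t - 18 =4*t^2 - 6*t - 70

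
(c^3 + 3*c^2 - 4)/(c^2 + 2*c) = c + 1 - 2/c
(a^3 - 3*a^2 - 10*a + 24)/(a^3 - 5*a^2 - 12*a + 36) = (a - 4)/(a - 6)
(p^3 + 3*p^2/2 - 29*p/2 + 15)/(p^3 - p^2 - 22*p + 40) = (p - 3/2)/(p - 4)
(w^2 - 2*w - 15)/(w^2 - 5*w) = (w + 3)/w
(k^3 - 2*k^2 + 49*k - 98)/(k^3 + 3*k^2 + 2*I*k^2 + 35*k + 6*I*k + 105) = (k^2 - k*(2 + 7*I) + 14*I)/(k^2 + k*(3 - 5*I) - 15*I)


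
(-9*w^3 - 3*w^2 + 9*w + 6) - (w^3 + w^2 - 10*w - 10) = -10*w^3 - 4*w^2 + 19*w + 16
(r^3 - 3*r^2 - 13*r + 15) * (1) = r^3 - 3*r^2 - 13*r + 15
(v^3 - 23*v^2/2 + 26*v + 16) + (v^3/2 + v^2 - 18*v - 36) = 3*v^3/2 - 21*v^2/2 + 8*v - 20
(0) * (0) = 0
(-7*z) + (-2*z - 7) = -9*z - 7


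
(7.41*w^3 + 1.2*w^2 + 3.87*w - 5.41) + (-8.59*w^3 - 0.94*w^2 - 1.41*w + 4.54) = -1.18*w^3 + 0.26*w^2 + 2.46*w - 0.87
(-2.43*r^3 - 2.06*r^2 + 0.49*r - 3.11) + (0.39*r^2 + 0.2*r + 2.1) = -2.43*r^3 - 1.67*r^2 + 0.69*r - 1.01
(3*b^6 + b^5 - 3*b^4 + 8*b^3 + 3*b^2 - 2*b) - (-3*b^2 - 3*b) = 3*b^6 + b^5 - 3*b^4 + 8*b^3 + 6*b^2 + b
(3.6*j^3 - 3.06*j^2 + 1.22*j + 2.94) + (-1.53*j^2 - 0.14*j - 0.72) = 3.6*j^3 - 4.59*j^2 + 1.08*j + 2.22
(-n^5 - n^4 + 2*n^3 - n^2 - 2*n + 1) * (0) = 0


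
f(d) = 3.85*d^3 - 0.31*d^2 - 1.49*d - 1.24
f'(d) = 11.55*d^2 - 0.62*d - 1.49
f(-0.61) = -1.32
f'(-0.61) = 3.19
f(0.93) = 0.20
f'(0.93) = 7.92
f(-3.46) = -159.27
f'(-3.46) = 138.93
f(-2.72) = -76.96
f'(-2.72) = 85.65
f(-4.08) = -261.80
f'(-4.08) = 193.31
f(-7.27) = -1486.12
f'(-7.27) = 613.47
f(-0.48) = -1.02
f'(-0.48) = 1.47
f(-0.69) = -1.62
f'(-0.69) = 4.44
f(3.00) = 95.45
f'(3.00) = 100.60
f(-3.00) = -103.51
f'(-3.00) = 104.32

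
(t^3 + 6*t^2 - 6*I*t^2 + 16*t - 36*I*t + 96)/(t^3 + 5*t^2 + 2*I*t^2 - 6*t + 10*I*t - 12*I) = (t - 8*I)/(t - 1)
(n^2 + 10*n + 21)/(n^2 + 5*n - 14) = (n + 3)/(n - 2)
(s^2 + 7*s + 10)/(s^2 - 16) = (s^2 + 7*s + 10)/(s^2 - 16)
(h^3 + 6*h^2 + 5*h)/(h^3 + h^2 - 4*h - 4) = h*(h + 5)/(h^2 - 4)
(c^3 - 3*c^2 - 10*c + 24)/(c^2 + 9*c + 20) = (c^3 - 3*c^2 - 10*c + 24)/(c^2 + 9*c + 20)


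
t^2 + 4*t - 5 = (t - 1)*(t + 5)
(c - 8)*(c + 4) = c^2 - 4*c - 32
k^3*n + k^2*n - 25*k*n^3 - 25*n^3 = (k - 5*n)*(k + 5*n)*(k*n + n)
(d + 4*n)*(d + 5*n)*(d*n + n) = d^3*n + 9*d^2*n^2 + d^2*n + 20*d*n^3 + 9*d*n^2 + 20*n^3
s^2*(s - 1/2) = s^3 - s^2/2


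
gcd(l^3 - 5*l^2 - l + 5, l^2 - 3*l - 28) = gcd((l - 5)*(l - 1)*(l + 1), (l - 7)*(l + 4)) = 1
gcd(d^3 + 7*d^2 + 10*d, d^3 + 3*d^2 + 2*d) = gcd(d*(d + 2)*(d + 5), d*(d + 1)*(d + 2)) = d^2 + 2*d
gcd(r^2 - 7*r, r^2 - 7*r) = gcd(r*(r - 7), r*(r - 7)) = r^2 - 7*r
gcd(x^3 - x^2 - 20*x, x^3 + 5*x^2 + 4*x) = x^2 + 4*x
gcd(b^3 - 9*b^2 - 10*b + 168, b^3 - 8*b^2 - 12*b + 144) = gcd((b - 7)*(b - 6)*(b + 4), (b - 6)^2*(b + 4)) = b^2 - 2*b - 24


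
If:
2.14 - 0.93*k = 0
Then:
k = 2.30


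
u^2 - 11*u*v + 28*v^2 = (u - 7*v)*(u - 4*v)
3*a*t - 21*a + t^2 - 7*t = (3*a + t)*(t - 7)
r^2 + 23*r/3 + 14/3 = (r + 2/3)*(r + 7)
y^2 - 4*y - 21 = (y - 7)*(y + 3)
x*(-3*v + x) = -3*v*x + x^2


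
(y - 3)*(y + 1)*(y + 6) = y^3 + 4*y^2 - 15*y - 18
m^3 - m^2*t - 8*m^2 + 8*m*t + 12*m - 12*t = (m - 6)*(m - 2)*(m - t)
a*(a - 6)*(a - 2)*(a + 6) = a^4 - 2*a^3 - 36*a^2 + 72*a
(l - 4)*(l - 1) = l^2 - 5*l + 4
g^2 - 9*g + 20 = (g - 5)*(g - 4)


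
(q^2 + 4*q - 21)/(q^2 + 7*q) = (q - 3)/q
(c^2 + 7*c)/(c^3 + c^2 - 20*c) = (c + 7)/(c^2 + c - 20)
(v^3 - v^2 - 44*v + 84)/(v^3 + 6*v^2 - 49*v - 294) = (v^2 - 8*v + 12)/(v^2 - v - 42)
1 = 1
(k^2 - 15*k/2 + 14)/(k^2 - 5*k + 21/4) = 2*(k - 4)/(2*k - 3)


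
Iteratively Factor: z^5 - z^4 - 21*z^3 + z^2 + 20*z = (z - 1)*(z^4 - 21*z^2 - 20*z) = z*(z - 1)*(z^3 - 21*z - 20) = z*(z - 1)*(z + 4)*(z^2 - 4*z - 5) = z*(z - 5)*(z - 1)*(z + 4)*(z + 1)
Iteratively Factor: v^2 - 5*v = (v)*(v - 5)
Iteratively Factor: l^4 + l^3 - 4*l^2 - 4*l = (l)*(l^3 + l^2 - 4*l - 4) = l*(l - 2)*(l^2 + 3*l + 2) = l*(l - 2)*(l + 1)*(l + 2)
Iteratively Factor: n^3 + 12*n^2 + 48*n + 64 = (n + 4)*(n^2 + 8*n + 16) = (n + 4)^2*(n + 4)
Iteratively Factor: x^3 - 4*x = (x)*(x^2 - 4) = x*(x + 2)*(x - 2)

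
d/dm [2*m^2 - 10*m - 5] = 4*m - 10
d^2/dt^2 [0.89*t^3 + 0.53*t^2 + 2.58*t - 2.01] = 5.34*t + 1.06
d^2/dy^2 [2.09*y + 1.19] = 0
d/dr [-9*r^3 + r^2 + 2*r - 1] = -27*r^2 + 2*r + 2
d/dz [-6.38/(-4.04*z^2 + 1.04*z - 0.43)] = (6.6352 - 51.5504*z)/(4.04*z^2 - 1.04*z + 0.43)^2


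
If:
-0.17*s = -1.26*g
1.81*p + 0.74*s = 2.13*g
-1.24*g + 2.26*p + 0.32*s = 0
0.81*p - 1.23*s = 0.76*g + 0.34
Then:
No Solution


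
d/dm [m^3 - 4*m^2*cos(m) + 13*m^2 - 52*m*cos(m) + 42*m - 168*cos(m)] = 4*m^2*sin(m) + 3*m^2 + 52*m*sin(m) - 8*m*cos(m) + 26*m + 168*sin(m) - 52*cos(m) + 42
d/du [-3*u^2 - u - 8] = -6*u - 1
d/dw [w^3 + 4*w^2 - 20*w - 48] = 3*w^2 + 8*w - 20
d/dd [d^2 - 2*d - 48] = 2*d - 2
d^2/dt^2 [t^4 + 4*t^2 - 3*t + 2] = 12*t^2 + 8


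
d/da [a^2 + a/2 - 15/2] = 2*a + 1/2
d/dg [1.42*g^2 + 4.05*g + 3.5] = 2.84*g + 4.05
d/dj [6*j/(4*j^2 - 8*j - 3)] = 6*(4*j^2 - 8*j*(j - 1) - 8*j - 3)/(-4*j^2 + 8*j + 3)^2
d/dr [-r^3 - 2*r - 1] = -3*r^2 - 2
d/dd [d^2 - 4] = 2*d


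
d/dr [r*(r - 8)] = 2*r - 8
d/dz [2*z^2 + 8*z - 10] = 4*z + 8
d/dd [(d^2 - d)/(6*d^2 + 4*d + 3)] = (10*d^2 + 6*d - 3)/(36*d^4 + 48*d^3 + 52*d^2 + 24*d + 9)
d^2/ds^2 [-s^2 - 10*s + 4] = -2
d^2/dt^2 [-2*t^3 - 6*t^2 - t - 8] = -12*t - 12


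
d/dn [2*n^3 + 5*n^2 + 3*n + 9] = 6*n^2 + 10*n + 3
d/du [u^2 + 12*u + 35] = 2*u + 12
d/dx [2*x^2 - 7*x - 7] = 4*x - 7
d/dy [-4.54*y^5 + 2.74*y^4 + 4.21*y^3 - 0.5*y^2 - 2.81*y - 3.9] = -22.7*y^4 + 10.96*y^3 + 12.63*y^2 - 1.0*y - 2.81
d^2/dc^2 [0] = 0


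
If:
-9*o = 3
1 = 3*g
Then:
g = 1/3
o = -1/3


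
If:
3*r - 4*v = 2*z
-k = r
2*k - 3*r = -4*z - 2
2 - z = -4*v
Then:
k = -14/3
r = 14/3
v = 5/6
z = 16/3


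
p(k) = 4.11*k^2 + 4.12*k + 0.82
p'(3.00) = 28.78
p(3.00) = 50.17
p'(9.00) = 78.10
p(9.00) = 370.81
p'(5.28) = 47.52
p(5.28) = 137.15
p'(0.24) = 6.09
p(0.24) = 2.05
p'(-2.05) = -12.73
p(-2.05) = 9.65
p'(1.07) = 12.92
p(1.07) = 9.93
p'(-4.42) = -32.21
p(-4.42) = 62.90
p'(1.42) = 15.79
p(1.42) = 14.96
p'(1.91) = 19.82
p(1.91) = 23.68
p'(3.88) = 36.01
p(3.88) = 78.68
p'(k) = 8.22*k + 4.12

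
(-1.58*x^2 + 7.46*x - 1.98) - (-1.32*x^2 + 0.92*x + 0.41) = -0.26*x^2 + 6.54*x - 2.39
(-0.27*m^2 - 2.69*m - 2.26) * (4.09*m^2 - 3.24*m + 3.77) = -1.1043*m^4 - 10.1273*m^3 - 1.5457*m^2 - 2.8189*m - 8.5202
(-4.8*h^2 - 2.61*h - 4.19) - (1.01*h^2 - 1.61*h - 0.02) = -5.81*h^2 - 1.0*h - 4.17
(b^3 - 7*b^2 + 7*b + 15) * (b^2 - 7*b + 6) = b^5 - 14*b^4 + 62*b^3 - 76*b^2 - 63*b + 90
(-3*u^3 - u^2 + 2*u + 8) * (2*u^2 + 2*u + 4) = -6*u^5 - 8*u^4 - 10*u^3 + 16*u^2 + 24*u + 32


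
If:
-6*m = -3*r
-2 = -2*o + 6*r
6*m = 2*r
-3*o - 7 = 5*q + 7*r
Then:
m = 0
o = 1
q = -2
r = 0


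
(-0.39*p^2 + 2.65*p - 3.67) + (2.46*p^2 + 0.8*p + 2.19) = 2.07*p^2 + 3.45*p - 1.48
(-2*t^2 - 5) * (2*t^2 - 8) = -4*t^4 + 6*t^2 + 40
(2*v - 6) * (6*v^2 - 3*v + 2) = 12*v^3 - 42*v^2 + 22*v - 12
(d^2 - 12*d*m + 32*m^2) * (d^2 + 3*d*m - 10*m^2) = d^4 - 9*d^3*m - 14*d^2*m^2 + 216*d*m^3 - 320*m^4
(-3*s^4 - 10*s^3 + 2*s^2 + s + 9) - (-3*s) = -3*s^4 - 10*s^3 + 2*s^2 + 4*s + 9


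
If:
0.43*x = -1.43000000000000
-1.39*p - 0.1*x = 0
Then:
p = 0.24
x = -3.33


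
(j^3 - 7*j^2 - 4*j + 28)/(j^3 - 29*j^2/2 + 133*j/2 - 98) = 2*(j^2 - 4)/(2*j^2 - 15*j + 28)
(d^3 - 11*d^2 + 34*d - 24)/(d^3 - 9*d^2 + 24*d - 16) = (d - 6)/(d - 4)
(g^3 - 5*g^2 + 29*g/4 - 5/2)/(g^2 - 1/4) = (2*g^2 - 9*g + 10)/(2*g + 1)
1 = 1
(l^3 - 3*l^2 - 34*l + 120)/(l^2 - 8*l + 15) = (l^2 + 2*l - 24)/(l - 3)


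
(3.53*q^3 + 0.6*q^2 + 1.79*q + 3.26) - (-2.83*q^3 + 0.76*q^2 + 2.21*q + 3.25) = 6.36*q^3 - 0.16*q^2 - 0.42*q + 0.00999999999999979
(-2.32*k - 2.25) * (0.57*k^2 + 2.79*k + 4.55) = -1.3224*k^3 - 7.7553*k^2 - 16.8335*k - 10.2375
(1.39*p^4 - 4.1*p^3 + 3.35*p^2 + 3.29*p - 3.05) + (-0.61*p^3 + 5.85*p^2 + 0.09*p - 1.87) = 1.39*p^4 - 4.71*p^3 + 9.2*p^2 + 3.38*p - 4.92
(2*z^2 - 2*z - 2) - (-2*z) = 2*z^2 - 2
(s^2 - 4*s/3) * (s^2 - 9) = s^4 - 4*s^3/3 - 9*s^2 + 12*s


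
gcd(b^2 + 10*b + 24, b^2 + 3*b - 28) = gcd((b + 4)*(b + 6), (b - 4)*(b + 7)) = 1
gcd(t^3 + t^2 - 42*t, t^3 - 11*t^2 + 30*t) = t^2 - 6*t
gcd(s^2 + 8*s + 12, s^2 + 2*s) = s + 2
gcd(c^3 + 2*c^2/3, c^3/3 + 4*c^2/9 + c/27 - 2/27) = c + 2/3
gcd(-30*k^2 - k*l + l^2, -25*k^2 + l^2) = 5*k + l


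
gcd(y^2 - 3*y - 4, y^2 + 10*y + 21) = 1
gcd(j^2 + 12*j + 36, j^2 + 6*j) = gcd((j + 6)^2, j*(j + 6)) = j + 6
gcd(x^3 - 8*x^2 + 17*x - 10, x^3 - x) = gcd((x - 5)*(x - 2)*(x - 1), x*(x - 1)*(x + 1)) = x - 1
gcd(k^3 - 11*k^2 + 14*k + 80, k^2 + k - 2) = k + 2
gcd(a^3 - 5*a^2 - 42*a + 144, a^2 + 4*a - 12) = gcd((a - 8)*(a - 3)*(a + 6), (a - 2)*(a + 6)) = a + 6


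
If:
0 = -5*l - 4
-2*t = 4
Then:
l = -4/5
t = -2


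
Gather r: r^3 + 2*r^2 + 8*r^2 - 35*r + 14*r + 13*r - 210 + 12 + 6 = r^3 + 10*r^2 - 8*r - 192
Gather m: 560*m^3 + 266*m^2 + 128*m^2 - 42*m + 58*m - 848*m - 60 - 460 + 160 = 560*m^3 + 394*m^2 - 832*m - 360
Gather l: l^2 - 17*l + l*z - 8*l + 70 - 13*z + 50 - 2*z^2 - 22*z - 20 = l^2 + l*(z - 25) - 2*z^2 - 35*z + 100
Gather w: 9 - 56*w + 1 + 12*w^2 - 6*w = 12*w^2 - 62*w + 10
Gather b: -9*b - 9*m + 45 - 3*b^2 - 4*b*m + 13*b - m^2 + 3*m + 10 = -3*b^2 + b*(4 - 4*m) - m^2 - 6*m + 55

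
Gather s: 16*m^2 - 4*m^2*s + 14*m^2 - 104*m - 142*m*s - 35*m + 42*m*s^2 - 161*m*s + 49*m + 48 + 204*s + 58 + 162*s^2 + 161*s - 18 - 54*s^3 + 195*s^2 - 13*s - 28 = 30*m^2 - 90*m - 54*s^3 + s^2*(42*m + 357) + s*(-4*m^2 - 303*m + 352) + 60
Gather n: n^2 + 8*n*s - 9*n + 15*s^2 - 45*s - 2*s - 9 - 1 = n^2 + n*(8*s - 9) + 15*s^2 - 47*s - 10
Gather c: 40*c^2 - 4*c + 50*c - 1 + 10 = 40*c^2 + 46*c + 9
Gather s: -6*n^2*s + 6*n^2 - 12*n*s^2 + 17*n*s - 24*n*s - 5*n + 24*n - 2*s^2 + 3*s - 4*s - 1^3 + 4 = 6*n^2 + 19*n + s^2*(-12*n - 2) + s*(-6*n^2 - 7*n - 1) + 3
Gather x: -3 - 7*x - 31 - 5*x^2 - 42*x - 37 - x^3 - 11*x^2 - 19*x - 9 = -x^3 - 16*x^2 - 68*x - 80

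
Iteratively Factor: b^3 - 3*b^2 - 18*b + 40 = (b - 2)*(b^2 - b - 20) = (b - 5)*(b - 2)*(b + 4)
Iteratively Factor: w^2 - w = (w - 1)*(w)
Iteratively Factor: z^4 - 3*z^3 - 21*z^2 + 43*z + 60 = (z + 4)*(z^3 - 7*z^2 + 7*z + 15) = (z - 5)*(z + 4)*(z^2 - 2*z - 3) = (z - 5)*(z + 1)*(z + 4)*(z - 3)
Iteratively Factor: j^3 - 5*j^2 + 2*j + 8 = (j - 4)*(j^2 - j - 2) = (j - 4)*(j - 2)*(j + 1)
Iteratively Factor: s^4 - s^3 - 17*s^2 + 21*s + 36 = (s + 4)*(s^3 - 5*s^2 + 3*s + 9) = (s - 3)*(s + 4)*(s^2 - 2*s - 3) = (s - 3)*(s + 1)*(s + 4)*(s - 3)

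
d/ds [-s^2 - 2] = -2*s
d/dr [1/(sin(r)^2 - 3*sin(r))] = (3 - 2*sin(r))*cos(r)/((sin(r) - 3)^2*sin(r)^2)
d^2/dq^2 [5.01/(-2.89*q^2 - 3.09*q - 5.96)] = (83.688042*q^2 + 89.479602*q - 5.01*(5.78*q + 3.09)*(11.56*q + 6.18) + 172.588488)/(2.89*q^2 + 3.09*q + 5.96)^3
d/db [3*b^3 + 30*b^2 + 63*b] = 9*b^2 + 60*b + 63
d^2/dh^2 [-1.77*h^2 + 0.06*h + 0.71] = -3.54000000000000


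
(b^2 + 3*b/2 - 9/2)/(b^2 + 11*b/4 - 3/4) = 2*(2*b - 3)/(4*b - 1)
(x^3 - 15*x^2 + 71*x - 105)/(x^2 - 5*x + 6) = (x^2 - 12*x + 35)/(x - 2)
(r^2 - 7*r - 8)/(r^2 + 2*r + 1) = (r - 8)/(r + 1)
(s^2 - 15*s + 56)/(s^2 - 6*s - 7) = (s - 8)/(s + 1)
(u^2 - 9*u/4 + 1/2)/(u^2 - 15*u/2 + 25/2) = (4*u^2 - 9*u + 2)/(2*(2*u^2 - 15*u + 25))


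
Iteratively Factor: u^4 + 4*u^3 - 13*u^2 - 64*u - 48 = (u + 3)*(u^3 + u^2 - 16*u - 16) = (u + 3)*(u + 4)*(u^2 - 3*u - 4) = (u + 1)*(u + 3)*(u + 4)*(u - 4)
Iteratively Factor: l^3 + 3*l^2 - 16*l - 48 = (l + 4)*(l^2 - l - 12) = (l - 4)*(l + 4)*(l + 3)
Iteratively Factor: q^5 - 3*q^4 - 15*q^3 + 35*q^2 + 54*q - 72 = (q - 3)*(q^4 - 15*q^2 - 10*q + 24) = (q - 3)*(q + 3)*(q^3 - 3*q^2 - 6*q + 8) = (q - 3)*(q - 1)*(q + 3)*(q^2 - 2*q - 8) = (q - 3)*(q - 1)*(q + 2)*(q + 3)*(q - 4)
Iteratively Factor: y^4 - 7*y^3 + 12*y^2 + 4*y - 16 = (y - 2)*(y^3 - 5*y^2 + 2*y + 8) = (y - 4)*(y - 2)*(y^2 - y - 2) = (y - 4)*(y - 2)^2*(y + 1)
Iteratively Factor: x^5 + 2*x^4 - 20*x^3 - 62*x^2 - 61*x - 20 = (x + 1)*(x^4 + x^3 - 21*x^2 - 41*x - 20) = (x + 1)^2*(x^3 - 21*x - 20) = (x + 1)^2*(x + 4)*(x^2 - 4*x - 5) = (x - 5)*(x + 1)^2*(x + 4)*(x + 1)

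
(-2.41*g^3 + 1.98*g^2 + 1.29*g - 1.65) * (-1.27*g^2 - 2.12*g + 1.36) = 3.0607*g^5 + 2.5946*g^4 - 9.1135*g^3 + 2.0535*g^2 + 5.2524*g - 2.244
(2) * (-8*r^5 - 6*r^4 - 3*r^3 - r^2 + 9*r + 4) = -16*r^5 - 12*r^4 - 6*r^3 - 2*r^2 + 18*r + 8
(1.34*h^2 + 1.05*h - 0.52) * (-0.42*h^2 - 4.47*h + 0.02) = -0.5628*h^4 - 6.4308*h^3 - 4.4483*h^2 + 2.3454*h - 0.0104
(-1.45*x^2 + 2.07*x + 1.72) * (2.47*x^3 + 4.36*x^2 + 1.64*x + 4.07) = -3.5815*x^5 - 1.2091*x^4 + 10.8956*x^3 + 4.9925*x^2 + 11.2457*x + 7.0004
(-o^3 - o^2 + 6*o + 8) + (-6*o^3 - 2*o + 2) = -7*o^3 - o^2 + 4*o + 10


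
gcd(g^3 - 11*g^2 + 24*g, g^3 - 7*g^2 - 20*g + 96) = g^2 - 11*g + 24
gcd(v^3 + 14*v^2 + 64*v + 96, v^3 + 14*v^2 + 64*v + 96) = v^3 + 14*v^2 + 64*v + 96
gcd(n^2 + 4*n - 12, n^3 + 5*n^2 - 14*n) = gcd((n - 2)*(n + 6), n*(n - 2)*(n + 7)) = n - 2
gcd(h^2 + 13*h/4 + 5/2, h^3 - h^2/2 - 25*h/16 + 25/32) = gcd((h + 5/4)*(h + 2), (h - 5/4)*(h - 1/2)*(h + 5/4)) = h + 5/4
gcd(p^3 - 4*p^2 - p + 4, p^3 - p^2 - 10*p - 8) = p^2 - 3*p - 4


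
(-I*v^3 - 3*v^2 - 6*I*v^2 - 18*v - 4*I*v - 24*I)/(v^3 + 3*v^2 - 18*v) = (-I*v^2 - 3*v - 4*I)/(v*(v - 3))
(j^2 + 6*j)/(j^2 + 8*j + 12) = j/(j + 2)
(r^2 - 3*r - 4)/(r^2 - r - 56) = (-r^2 + 3*r + 4)/(-r^2 + r + 56)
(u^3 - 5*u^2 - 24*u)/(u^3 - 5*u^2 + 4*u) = (u^2 - 5*u - 24)/(u^2 - 5*u + 4)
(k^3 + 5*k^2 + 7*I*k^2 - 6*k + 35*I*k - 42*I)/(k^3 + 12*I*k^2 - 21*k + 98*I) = (k^2 + 5*k - 6)/(k^2 + 5*I*k + 14)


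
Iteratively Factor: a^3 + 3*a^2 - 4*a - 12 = (a + 2)*(a^2 + a - 6) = (a + 2)*(a + 3)*(a - 2)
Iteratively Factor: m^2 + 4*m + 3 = (m + 1)*(m + 3)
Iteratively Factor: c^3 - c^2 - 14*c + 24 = (c - 2)*(c^2 + c - 12) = (c - 2)*(c + 4)*(c - 3)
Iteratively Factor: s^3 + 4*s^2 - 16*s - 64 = (s - 4)*(s^2 + 8*s + 16) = (s - 4)*(s + 4)*(s + 4)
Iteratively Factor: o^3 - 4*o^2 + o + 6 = (o + 1)*(o^2 - 5*o + 6) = (o - 2)*(o + 1)*(o - 3)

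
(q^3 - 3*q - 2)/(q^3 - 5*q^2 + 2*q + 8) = (q + 1)/(q - 4)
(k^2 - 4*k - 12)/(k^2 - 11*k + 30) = (k + 2)/(k - 5)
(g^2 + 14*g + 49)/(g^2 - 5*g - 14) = (g^2 + 14*g + 49)/(g^2 - 5*g - 14)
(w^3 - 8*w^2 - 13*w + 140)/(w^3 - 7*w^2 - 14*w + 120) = (w - 7)/(w - 6)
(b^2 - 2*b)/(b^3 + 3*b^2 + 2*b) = (b - 2)/(b^2 + 3*b + 2)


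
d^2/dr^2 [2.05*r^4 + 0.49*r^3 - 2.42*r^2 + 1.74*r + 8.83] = 24.6*r^2 + 2.94*r - 4.84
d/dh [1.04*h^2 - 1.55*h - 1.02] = 2.08*h - 1.55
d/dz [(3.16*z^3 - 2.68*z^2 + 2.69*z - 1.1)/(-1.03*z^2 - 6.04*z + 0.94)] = (-3.2548*z^4 - 38.1728*z^3 + 27.8691*z^2 - 7.3044*z - 4.1154)/(1.0609*z^4 + 12.4424*z^3 + 34.5452*z^2 - 11.3552*z + 0.8836)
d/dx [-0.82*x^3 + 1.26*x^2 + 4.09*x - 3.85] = -2.46*x^2 + 2.52*x + 4.09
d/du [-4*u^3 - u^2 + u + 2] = -12*u^2 - 2*u + 1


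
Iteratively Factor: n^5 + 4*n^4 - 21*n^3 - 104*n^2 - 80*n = (n + 4)*(n^4 - 21*n^2 - 20*n) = (n - 5)*(n + 4)*(n^3 + 5*n^2 + 4*n) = n*(n - 5)*(n + 4)*(n^2 + 5*n + 4) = n*(n - 5)*(n + 1)*(n + 4)*(n + 4)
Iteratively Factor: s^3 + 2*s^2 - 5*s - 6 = (s + 1)*(s^2 + s - 6) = (s + 1)*(s + 3)*(s - 2)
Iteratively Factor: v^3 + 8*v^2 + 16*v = (v + 4)*(v^2 + 4*v) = v*(v + 4)*(v + 4)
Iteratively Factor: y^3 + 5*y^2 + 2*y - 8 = (y + 4)*(y^2 + y - 2) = (y - 1)*(y + 4)*(y + 2)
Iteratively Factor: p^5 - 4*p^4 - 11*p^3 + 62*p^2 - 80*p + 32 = (p + 4)*(p^4 - 8*p^3 + 21*p^2 - 22*p + 8) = (p - 2)*(p + 4)*(p^3 - 6*p^2 + 9*p - 4) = (p - 4)*(p - 2)*(p + 4)*(p^2 - 2*p + 1) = (p - 4)*(p - 2)*(p - 1)*(p + 4)*(p - 1)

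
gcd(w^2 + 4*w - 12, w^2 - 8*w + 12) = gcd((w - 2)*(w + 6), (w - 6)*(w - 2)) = w - 2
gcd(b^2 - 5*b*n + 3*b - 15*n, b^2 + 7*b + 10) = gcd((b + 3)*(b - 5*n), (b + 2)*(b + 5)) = 1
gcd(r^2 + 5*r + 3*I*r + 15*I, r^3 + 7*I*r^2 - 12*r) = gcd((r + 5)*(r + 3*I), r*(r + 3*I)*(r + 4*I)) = r + 3*I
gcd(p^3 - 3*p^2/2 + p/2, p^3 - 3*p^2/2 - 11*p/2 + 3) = p - 1/2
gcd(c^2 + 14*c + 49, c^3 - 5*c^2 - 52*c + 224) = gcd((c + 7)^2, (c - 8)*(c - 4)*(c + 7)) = c + 7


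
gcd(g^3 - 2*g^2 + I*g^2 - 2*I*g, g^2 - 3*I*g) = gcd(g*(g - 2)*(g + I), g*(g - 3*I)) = g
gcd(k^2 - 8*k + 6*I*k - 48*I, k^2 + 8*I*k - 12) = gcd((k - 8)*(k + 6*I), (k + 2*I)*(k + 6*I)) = k + 6*I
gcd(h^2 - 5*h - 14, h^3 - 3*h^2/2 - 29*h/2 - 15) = h + 2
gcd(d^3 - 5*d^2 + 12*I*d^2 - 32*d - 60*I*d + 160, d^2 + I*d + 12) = d + 4*I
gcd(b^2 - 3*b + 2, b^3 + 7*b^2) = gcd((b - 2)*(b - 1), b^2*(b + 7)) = 1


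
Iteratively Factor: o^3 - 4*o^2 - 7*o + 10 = (o - 5)*(o^2 + o - 2) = (o - 5)*(o + 2)*(o - 1)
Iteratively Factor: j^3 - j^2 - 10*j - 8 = (j - 4)*(j^2 + 3*j + 2) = (j - 4)*(j + 2)*(j + 1)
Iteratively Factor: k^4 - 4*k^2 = (k)*(k^3 - 4*k) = k^2*(k^2 - 4) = k^2*(k + 2)*(k - 2)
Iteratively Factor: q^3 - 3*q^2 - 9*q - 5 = (q + 1)*(q^2 - 4*q - 5) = (q + 1)^2*(q - 5)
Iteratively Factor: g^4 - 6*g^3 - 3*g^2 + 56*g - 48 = (g - 4)*(g^3 - 2*g^2 - 11*g + 12) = (g - 4)*(g - 1)*(g^2 - g - 12) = (g - 4)^2*(g - 1)*(g + 3)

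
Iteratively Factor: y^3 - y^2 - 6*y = (y)*(y^2 - y - 6) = y*(y - 3)*(y + 2)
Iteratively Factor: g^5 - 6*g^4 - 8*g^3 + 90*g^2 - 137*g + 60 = (g - 5)*(g^4 - g^3 - 13*g^2 + 25*g - 12) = (g - 5)*(g - 1)*(g^3 - 13*g + 12) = (g - 5)*(g - 1)*(g + 4)*(g^2 - 4*g + 3) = (g - 5)*(g - 1)^2*(g + 4)*(g - 3)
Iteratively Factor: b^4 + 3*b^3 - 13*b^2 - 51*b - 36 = (b + 3)*(b^3 - 13*b - 12) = (b + 1)*(b + 3)*(b^2 - b - 12) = (b - 4)*(b + 1)*(b + 3)*(b + 3)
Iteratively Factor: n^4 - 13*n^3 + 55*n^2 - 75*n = (n - 5)*(n^3 - 8*n^2 + 15*n) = (n - 5)^2*(n^2 - 3*n) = n*(n - 5)^2*(n - 3)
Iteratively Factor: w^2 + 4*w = (w + 4)*(w)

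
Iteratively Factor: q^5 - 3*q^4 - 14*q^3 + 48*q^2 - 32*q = (q)*(q^4 - 3*q^3 - 14*q^2 + 48*q - 32) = q*(q + 4)*(q^3 - 7*q^2 + 14*q - 8) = q*(q - 2)*(q + 4)*(q^2 - 5*q + 4) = q*(q - 2)*(q - 1)*(q + 4)*(q - 4)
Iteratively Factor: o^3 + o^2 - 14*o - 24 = (o + 2)*(o^2 - o - 12) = (o - 4)*(o + 2)*(o + 3)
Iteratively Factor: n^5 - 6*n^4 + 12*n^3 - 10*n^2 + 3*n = (n)*(n^4 - 6*n^3 + 12*n^2 - 10*n + 3) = n*(n - 3)*(n^3 - 3*n^2 + 3*n - 1) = n*(n - 3)*(n - 1)*(n^2 - 2*n + 1) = n*(n - 3)*(n - 1)^2*(n - 1)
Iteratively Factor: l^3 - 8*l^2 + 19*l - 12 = (l - 4)*(l^2 - 4*l + 3) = (l - 4)*(l - 1)*(l - 3)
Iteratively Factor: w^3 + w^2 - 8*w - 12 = (w + 2)*(w^2 - w - 6) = (w + 2)^2*(w - 3)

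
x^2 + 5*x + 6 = (x + 2)*(x + 3)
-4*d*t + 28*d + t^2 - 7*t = (-4*d + t)*(t - 7)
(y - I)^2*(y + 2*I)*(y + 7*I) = y^4 + 7*I*y^3 + 3*y^2 + 19*I*y + 14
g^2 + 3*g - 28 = (g - 4)*(g + 7)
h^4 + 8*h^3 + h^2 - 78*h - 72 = (h - 3)*(h + 1)*(h + 4)*(h + 6)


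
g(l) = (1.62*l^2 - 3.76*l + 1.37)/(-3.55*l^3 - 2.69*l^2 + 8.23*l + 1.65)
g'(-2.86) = 0.72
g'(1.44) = -2.40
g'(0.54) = -0.40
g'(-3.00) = 0.55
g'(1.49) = -1.31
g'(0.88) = -0.38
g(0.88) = -0.16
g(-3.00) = 0.56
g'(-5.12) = 0.06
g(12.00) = -0.03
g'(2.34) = -0.04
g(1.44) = 0.26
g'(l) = (3.24*l - 3.76)/(-3.55*l^3 - 2.69*l^2 + 8.23*l + 1.65) + (1.62*l^2 - 3.76*l + 1.37)*(10.65*l^2 + 5.38*l - 8.23)/(-3.55*l^3 - 2.69*l^2 + 8.23*l + 1.65)^2 = (5.751*l^4 - 26.696*l^3 + 17.8087*l^2 + 12.7166*l - 17.4791)/(12.6025*l^6 + 19.099*l^5 - 51.1969*l^4 - 55.9924*l^3 + 58.8559*l^2 + 27.159*l + 2.7225)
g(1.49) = 0.17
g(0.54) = -0.04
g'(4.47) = 0.00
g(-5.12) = 0.17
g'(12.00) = 0.00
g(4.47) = -0.05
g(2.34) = -0.04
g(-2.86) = 0.65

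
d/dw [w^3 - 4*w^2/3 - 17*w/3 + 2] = 3*w^2 - 8*w/3 - 17/3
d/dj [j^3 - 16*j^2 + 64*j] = 3*j^2 - 32*j + 64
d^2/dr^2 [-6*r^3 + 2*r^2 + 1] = 4 - 36*r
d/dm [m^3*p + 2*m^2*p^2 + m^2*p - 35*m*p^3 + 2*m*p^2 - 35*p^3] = p*(3*m^2 + 4*m*p + 2*m - 35*p^2 + 2*p)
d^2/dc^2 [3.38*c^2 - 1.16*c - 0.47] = 6.76000000000000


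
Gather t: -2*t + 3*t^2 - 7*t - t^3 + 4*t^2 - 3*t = -t^3 + 7*t^2 - 12*t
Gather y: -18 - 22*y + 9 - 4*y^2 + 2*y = -4*y^2 - 20*y - 9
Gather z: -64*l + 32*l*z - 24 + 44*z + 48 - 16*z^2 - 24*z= -64*l - 16*z^2 + z*(32*l + 20) + 24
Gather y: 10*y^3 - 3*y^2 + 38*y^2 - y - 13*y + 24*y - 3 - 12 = 10*y^3 + 35*y^2 + 10*y - 15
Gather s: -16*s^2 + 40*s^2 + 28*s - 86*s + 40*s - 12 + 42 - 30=24*s^2 - 18*s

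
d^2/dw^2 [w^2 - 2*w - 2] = 2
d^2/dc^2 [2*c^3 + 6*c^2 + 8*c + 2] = 12*c + 12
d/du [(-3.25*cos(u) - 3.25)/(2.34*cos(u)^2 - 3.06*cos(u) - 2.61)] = (-7.605*cos(u)^2 - 15.21*cos(u) + 1.4625)*sin(u)/(5.4756*cos(u)^4 - 14.3208*cos(u)^3 - 2.8512*cos(u)^2 + 15.9732*cos(u) + 6.8121)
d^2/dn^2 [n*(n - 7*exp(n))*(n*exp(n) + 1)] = n^3*exp(n) - 28*n^2*exp(2*n) + 6*n^2*exp(n) - 56*n*exp(2*n) - n*exp(n) - 14*exp(2*n) - 14*exp(n) + 2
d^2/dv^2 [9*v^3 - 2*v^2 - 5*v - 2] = 54*v - 4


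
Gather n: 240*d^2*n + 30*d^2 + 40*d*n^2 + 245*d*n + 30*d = 30*d^2 + 40*d*n^2 + 30*d + n*(240*d^2 + 245*d)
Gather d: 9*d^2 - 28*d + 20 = 9*d^2 - 28*d + 20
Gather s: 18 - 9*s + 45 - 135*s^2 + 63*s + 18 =-135*s^2 + 54*s + 81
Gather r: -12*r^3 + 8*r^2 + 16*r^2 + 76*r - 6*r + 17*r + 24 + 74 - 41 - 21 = -12*r^3 + 24*r^2 + 87*r + 36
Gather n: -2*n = -2*n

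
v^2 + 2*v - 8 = (v - 2)*(v + 4)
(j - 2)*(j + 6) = j^2 + 4*j - 12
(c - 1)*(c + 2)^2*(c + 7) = c^4 + 10*c^3 + 21*c^2 - 4*c - 28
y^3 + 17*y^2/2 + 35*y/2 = y*(y + 7/2)*(y + 5)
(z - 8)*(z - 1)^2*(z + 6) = z^4 - 4*z^3 - 43*z^2 + 94*z - 48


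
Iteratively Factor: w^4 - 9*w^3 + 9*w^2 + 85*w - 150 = (w + 3)*(w^3 - 12*w^2 + 45*w - 50) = (w - 5)*(w + 3)*(w^2 - 7*w + 10) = (w - 5)*(w - 2)*(w + 3)*(w - 5)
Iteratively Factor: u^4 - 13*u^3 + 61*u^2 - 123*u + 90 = (u - 2)*(u^3 - 11*u^2 + 39*u - 45) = (u - 5)*(u - 2)*(u^2 - 6*u + 9) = (u - 5)*(u - 3)*(u - 2)*(u - 3)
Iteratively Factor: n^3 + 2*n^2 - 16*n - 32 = (n + 2)*(n^2 - 16) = (n + 2)*(n + 4)*(n - 4)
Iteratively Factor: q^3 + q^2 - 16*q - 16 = (q - 4)*(q^2 + 5*q + 4) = (q - 4)*(q + 4)*(q + 1)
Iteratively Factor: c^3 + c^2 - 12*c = (c + 4)*(c^2 - 3*c) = (c - 3)*(c + 4)*(c)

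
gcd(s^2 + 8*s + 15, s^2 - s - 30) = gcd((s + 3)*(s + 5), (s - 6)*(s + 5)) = s + 5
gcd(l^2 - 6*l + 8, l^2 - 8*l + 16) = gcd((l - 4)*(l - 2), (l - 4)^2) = l - 4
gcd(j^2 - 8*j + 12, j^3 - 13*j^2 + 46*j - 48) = j - 2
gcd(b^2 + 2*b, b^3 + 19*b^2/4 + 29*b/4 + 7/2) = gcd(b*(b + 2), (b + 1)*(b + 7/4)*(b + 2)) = b + 2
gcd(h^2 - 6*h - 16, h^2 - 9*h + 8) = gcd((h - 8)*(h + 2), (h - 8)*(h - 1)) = h - 8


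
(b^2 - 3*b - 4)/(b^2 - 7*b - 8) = (b - 4)/(b - 8)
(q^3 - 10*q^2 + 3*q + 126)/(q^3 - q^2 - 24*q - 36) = (q - 7)/(q + 2)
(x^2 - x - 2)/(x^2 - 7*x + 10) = (x + 1)/(x - 5)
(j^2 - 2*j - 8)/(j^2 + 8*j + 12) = (j - 4)/(j + 6)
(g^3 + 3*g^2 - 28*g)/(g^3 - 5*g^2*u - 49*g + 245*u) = g*(4 - g)/(-g^2 + 5*g*u + 7*g - 35*u)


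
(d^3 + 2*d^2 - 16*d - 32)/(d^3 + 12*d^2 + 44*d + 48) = (d - 4)/(d + 6)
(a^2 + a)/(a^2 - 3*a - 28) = a*(a + 1)/(a^2 - 3*a - 28)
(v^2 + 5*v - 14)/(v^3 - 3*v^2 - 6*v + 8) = (v^2 + 5*v - 14)/(v^3 - 3*v^2 - 6*v + 8)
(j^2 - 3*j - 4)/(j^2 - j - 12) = (j + 1)/(j + 3)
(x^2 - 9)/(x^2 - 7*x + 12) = (x + 3)/(x - 4)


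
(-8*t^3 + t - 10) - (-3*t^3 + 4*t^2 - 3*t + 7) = -5*t^3 - 4*t^2 + 4*t - 17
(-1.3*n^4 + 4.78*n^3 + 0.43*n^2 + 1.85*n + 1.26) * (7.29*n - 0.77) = -9.477*n^5 + 35.8472*n^4 - 0.5459*n^3 + 13.1554*n^2 + 7.7609*n - 0.9702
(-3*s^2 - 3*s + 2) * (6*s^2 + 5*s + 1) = -18*s^4 - 33*s^3 - 6*s^2 + 7*s + 2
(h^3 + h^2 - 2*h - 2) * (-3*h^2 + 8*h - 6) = -3*h^5 + 5*h^4 + 8*h^3 - 16*h^2 - 4*h + 12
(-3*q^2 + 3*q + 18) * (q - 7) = -3*q^3 + 24*q^2 - 3*q - 126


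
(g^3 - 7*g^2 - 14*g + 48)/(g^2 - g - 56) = (g^2 + g - 6)/(g + 7)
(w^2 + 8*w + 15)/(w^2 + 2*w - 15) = (w + 3)/(w - 3)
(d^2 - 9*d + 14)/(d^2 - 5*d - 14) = (d - 2)/(d + 2)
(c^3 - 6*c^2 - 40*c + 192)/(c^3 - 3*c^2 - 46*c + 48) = (c - 4)/(c - 1)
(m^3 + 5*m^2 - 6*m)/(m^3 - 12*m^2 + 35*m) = (m^2 + 5*m - 6)/(m^2 - 12*m + 35)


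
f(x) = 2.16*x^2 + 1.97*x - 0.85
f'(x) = 4.32*x + 1.97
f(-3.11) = 13.92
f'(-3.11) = -11.47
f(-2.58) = 8.45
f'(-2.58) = -9.18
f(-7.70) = 112.05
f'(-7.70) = -31.29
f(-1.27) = 0.13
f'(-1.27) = -3.52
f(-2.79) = 10.47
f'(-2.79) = -10.08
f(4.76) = 57.47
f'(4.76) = 22.53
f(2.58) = 18.61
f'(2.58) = 13.12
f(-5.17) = 46.70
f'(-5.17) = -20.36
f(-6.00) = 65.09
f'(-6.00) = -23.95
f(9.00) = 191.84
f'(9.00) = 40.85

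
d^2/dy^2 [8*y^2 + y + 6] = 16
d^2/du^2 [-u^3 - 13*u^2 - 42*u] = -6*u - 26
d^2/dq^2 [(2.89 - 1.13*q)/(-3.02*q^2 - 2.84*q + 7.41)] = ((11.0372 - 20.4756*q)*(3.02*q^2 + 2.84*q - 7.41) + (1.13*q - 2.89)*(6.04*q + 2.84)*(12.08*q + 5.68))/(3.02*q^2 + 2.84*q - 7.41)^3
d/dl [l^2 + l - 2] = 2*l + 1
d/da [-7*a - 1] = -7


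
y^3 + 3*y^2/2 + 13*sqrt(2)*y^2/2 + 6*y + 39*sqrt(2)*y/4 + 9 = (y + 3/2)*(y + sqrt(2)/2)*(y + 6*sqrt(2))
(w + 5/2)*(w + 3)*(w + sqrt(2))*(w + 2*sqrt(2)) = w^4 + 3*sqrt(2)*w^3 + 11*w^3/2 + 23*w^2/2 + 33*sqrt(2)*w^2/2 + 22*w + 45*sqrt(2)*w/2 + 30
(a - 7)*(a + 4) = a^2 - 3*a - 28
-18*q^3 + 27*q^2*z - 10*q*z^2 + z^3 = (-6*q + z)*(-3*q + z)*(-q + z)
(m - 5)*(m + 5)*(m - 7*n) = m^3 - 7*m^2*n - 25*m + 175*n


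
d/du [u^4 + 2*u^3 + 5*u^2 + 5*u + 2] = 4*u^3 + 6*u^2 + 10*u + 5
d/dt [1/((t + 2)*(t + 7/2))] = 2*(-4*t - 11)/(4*t^4 + 44*t^3 + 177*t^2 + 308*t + 196)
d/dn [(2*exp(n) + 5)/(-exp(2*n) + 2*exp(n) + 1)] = 2*(-(1 - exp(n))*(2*exp(n) + 5) - exp(2*n) + 2*exp(n) + 1)*exp(n)/(-exp(2*n) + 2*exp(n) + 1)^2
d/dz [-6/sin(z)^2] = 12*cos(z)/sin(z)^3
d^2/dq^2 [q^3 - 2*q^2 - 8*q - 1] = 6*q - 4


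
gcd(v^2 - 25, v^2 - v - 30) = v + 5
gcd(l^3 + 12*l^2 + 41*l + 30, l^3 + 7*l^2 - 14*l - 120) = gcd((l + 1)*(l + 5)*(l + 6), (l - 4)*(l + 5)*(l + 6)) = l^2 + 11*l + 30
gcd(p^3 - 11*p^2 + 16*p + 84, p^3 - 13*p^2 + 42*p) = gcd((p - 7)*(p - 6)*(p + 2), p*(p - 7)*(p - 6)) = p^2 - 13*p + 42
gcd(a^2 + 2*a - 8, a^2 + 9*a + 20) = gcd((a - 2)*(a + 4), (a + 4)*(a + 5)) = a + 4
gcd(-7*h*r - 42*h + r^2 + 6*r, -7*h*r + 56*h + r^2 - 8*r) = -7*h + r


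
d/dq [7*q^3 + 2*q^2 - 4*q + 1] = 21*q^2 + 4*q - 4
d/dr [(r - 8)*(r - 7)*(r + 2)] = 3*r^2 - 26*r + 26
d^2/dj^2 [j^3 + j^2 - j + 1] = 6*j + 2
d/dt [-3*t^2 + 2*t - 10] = 2 - 6*t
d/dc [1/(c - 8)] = -1/(c - 8)^2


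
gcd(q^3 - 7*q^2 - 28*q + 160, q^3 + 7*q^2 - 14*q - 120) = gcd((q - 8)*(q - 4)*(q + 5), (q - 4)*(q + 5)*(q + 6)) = q^2 + q - 20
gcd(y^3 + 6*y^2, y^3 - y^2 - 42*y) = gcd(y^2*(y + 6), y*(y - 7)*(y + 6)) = y^2 + 6*y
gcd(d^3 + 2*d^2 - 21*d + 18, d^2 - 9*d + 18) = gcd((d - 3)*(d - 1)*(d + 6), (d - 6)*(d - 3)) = d - 3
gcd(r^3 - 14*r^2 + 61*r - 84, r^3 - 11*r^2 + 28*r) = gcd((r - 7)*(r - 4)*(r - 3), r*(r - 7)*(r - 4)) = r^2 - 11*r + 28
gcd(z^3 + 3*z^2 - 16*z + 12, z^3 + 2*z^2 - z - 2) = z - 1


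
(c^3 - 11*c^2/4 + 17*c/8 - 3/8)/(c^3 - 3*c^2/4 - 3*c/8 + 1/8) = (2*c - 3)/(2*c + 1)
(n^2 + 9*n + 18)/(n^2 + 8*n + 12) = (n + 3)/(n + 2)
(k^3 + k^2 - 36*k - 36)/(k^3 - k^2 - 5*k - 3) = (k^2 - 36)/(k^2 - 2*k - 3)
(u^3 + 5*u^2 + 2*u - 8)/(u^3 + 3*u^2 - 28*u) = (u^3 + 5*u^2 + 2*u - 8)/(u*(u^2 + 3*u - 28))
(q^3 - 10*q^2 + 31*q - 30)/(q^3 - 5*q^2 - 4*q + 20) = (q - 3)/(q + 2)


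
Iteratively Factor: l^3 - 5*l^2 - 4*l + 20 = (l - 2)*(l^2 - 3*l - 10) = (l - 2)*(l + 2)*(l - 5)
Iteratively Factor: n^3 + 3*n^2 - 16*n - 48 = (n + 3)*(n^2 - 16) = (n - 4)*(n + 3)*(n + 4)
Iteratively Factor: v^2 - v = (v - 1)*(v)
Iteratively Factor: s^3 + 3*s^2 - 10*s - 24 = (s - 3)*(s^2 + 6*s + 8) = (s - 3)*(s + 4)*(s + 2)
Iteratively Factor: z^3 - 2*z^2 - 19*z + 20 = (z + 4)*(z^2 - 6*z + 5) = (z - 1)*(z + 4)*(z - 5)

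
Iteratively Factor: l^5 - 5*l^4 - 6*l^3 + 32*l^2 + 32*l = (l + 2)*(l^4 - 7*l^3 + 8*l^2 + 16*l) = (l - 4)*(l + 2)*(l^3 - 3*l^2 - 4*l) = (l - 4)*(l + 1)*(l + 2)*(l^2 - 4*l) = (l - 4)^2*(l + 1)*(l + 2)*(l)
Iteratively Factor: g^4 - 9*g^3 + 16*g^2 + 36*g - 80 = (g - 5)*(g^3 - 4*g^2 - 4*g + 16) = (g - 5)*(g - 2)*(g^2 - 2*g - 8) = (g - 5)*(g - 4)*(g - 2)*(g + 2)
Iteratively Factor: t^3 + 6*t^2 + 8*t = (t + 2)*(t^2 + 4*t) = t*(t + 2)*(t + 4)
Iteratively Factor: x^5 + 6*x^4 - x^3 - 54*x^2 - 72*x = (x + 3)*(x^4 + 3*x^3 - 10*x^2 - 24*x) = (x - 3)*(x + 3)*(x^3 + 6*x^2 + 8*x) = (x - 3)*(x + 2)*(x + 3)*(x^2 + 4*x) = x*(x - 3)*(x + 2)*(x + 3)*(x + 4)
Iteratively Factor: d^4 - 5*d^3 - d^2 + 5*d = (d)*(d^3 - 5*d^2 - d + 5) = d*(d + 1)*(d^2 - 6*d + 5) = d*(d - 1)*(d + 1)*(d - 5)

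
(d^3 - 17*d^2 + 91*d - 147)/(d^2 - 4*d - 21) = (d^2 - 10*d + 21)/(d + 3)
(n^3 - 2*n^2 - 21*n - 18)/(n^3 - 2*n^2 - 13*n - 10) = (n^2 - 3*n - 18)/(n^2 - 3*n - 10)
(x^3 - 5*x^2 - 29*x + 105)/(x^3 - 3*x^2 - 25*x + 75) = (x - 7)/(x - 5)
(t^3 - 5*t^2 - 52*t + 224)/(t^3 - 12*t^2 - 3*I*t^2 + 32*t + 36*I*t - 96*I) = (t + 7)/(t - 3*I)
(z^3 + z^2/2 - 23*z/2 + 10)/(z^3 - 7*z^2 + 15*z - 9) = (z^2 + 3*z/2 - 10)/(z^2 - 6*z + 9)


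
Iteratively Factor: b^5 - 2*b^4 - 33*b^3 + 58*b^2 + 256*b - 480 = (b - 2)*(b^4 - 33*b^2 - 8*b + 240) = (b - 2)*(b + 4)*(b^3 - 4*b^2 - 17*b + 60) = (b - 3)*(b - 2)*(b + 4)*(b^2 - b - 20) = (b - 3)*(b - 2)*(b + 4)^2*(b - 5)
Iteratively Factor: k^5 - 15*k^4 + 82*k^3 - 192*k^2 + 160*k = (k)*(k^4 - 15*k^3 + 82*k^2 - 192*k + 160) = k*(k - 5)*(k^3 - 10*k^2 + 32*k - 32) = k*(k - 5)*(k - 4)*(k^2 - 6*k + 8) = k*(k - 5)*(k - 4)*(k - 2)*(k - 4)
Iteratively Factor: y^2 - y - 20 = (y - 5)*(y + 4)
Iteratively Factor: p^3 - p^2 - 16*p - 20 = (p + 2)*(p^2 - 3*p - 10) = (p + 2)^2*(p - 5)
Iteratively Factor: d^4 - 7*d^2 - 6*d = (d - 3)*(d^3 + 3*d^2 + 2*d) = d*(d - 3)*(d^2 + 3*d + 2) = d*(d - 3)*(d + 2)*(d + 1)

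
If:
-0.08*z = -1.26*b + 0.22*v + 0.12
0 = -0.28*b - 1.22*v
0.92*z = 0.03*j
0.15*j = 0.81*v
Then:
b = 0.09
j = -0.11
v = -0.02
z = -0.00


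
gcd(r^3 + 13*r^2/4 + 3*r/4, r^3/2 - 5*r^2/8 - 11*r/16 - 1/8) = r + 1/4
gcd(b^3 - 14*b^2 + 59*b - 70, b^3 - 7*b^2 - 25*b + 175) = b^2 - 12*b + 35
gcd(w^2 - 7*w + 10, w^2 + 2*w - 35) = w - 5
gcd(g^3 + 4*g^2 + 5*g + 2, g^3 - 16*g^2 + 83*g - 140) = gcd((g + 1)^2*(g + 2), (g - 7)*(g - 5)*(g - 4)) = 1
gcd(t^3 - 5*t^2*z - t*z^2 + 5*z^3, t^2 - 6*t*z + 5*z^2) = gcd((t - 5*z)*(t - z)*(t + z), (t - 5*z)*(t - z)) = t^2 - 6*t*z + 5*z^2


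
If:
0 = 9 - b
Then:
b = 9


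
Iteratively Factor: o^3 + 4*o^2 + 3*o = (o + 1)*(o^2 + 3*o) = o*(o + 1)*(o + 3)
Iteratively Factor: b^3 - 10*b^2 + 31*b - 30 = (b - 2)*(b^2 - 8*b + 15) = (b - 5)*(b - 2)*(b - 3)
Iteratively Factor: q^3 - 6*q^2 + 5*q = (q - 1)*(q^2 - 5*q) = q*(q - 1)*(q - 5)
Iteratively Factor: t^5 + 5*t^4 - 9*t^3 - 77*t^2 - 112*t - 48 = (t - 4)*(t^4 + 9*t^3 + 27*t^2 + 31*t + 12) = (t - 4)*(t + 3)*(t^3 + 6*t^2 + 9*t + 4) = (t - 4)*(t + 1)*(t + 3)*(t^2 + 5*t + 4) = (t - 4)*(t + 1)*(t + 3)*(t + 4)*(t + 1)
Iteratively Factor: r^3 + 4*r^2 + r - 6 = (r + 3)*(r^2 + r - 2) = (r + 2)*(r + 3)*(r - 1)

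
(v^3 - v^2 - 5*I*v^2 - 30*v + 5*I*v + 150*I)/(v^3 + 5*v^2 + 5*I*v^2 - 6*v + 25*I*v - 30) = (v^2 - v*(6 + 5*I) + 30*I)/(v^2 + 5*I*v - 6)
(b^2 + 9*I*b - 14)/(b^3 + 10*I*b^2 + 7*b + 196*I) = (b + 2*I)/(b^2 + 3*I*b + 28)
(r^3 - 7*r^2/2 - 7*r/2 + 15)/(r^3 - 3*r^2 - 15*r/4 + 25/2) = 2*(r - 3)/(2*r - 5)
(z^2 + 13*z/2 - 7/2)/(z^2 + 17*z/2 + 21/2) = (2*z - 1)/(2*z + 3)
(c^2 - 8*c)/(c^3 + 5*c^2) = (c - 8)/(c*(c + 5))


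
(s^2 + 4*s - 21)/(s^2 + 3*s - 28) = (s - 3)/(s - 4)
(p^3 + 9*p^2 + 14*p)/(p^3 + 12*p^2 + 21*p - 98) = p*(p + 2)/(p^2 + 5*p - 14)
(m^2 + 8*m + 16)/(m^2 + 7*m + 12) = (m + 4)/(m + 3)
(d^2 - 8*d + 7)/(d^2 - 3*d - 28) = (d - 1)/(d + 4)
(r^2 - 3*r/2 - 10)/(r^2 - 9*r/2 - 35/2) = (r - 4)/(r - 7)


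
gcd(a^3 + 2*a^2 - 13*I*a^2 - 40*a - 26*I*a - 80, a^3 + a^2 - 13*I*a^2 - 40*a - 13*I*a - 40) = a^2 - 13*I*a - 40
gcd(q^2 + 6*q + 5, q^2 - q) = 1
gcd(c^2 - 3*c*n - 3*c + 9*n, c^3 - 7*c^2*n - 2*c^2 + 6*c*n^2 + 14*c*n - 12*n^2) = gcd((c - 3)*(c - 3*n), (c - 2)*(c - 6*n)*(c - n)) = 1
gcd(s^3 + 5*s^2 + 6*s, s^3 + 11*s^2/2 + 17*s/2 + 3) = s^2 + 5*s + 6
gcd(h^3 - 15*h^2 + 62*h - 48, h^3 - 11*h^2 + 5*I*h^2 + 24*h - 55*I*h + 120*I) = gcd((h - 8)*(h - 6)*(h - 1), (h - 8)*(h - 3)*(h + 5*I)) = h - 8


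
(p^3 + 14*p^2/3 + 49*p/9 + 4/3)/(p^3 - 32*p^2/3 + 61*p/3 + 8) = (p^2 + 13*p/3 + 4)/(p^2 - 11*p + 24)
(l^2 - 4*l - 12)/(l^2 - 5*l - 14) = (l - 6)/(l - 7)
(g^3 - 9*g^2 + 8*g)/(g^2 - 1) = g*(g - 8)/(g + 1)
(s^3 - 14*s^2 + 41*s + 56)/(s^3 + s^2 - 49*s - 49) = (s - 8)/(s + 7)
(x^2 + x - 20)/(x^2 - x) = (x^2 + x - 20)/(x*(x - 1))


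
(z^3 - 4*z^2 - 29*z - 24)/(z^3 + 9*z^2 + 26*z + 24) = (z^2 - 7*z - 8)/(z^2 + 6*z + 8)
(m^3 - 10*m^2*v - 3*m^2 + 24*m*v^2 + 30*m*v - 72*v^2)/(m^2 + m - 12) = (m^2 - 10*m*v + 24*v^2)/(m + 4)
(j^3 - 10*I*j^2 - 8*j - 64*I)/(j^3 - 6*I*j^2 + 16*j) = (j - 4*I)/j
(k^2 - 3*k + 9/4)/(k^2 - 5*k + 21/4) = (2*k - 3)/(2*k - 7)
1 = 1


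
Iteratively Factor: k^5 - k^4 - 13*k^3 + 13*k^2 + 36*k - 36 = (k - 1)*(k^4 - 13*k^2 + 36) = (k - 2)*(k - 1)*(k^3 + 2*k^2 - 9*k - 18) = (k - 2)*(k - 1)*(k + 3)*(k^2 - k - 6) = (k - 3)*(k - 2)*(k - 1)*(k + 3)*(k + 2)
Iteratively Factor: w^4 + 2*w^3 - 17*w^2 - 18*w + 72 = (w + 3)*(w^3 - w^2 - 14*w + 24) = (w - 3)*(w + 3)*(w^2 + 2*w - 8) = (w - 3)*(w - 2)*(w + 3)*(w + 4)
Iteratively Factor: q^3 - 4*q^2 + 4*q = (q)*(q^2 - 4*q + 4) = q*(q - 2)*(q - 2)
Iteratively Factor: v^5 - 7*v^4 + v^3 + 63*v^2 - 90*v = (v - 3)*(v^4 - 4*v^3 - 11*v^2 + 30*v) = v*(v - 3)*(v^3 - 4*v^2 - 11*v + 30) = v*(v - 5)*(v - 3)*(v^2 + v - 6) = v*(v - 5)*(v - 3)*(v - 2)*(v + 3)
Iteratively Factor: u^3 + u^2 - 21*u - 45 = (u + 3)*(u^2 - 2*u - 15) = (u + 3)^2*(u - 5)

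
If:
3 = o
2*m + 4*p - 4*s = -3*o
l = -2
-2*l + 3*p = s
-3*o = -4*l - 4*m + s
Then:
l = -2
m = 147/26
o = 3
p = 7/13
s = 73/13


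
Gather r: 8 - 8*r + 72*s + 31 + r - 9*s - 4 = -7*r + 63*s + 35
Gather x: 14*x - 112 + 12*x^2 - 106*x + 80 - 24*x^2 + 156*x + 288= -12*x^2 + 64*x + 256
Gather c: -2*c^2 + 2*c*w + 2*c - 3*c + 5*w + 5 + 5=-2*c^2 + c*(2*w - 1) + 5*w + 10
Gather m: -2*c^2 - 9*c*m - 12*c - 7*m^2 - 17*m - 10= -2*c^2 - 12*c - 7*m^2 + m*(-9*c - 17) - 10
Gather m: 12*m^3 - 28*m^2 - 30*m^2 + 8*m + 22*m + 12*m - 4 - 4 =12*m^3 - 58*m^2 + 42*m - 8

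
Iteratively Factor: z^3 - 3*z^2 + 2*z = (z - 2)*(z^2 - z) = z*(z - 2)*(z - 1)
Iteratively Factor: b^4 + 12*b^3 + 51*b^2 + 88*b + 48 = (b + 3)*(b^3 + 9*b^2 + 24*b + 16) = (b + 3)*(b + 4)*(b^2 + 5*b + 4) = (b + 3)*(b + 4)^2*(b + 1)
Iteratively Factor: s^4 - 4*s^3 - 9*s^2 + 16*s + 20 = (s + 2)*(s^3 - 6*s^2 + 3*s + 10) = (s - 2)*(s + 2)*(s^2 - 4*s - 5) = (s - 2)*(s + 1)*(s + 2)*(s - 5)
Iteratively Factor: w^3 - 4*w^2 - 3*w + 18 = (w + 2)*(w^2 - 6*w + 9) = (w - 3)*(w + 2)*(w - 3)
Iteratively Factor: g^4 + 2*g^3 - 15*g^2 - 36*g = (g)*(g^3 + 2*g^2 - 15*g - 36) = g*(g + 3)*(g^2 - g - 12) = g*(g + 3)^2*(g - 4)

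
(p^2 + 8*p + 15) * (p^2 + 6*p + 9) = p^4 + 14*p^3 + 72*p^2 + 162*p + 135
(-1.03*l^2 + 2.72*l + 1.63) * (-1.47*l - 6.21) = 1.5141*l^3 + 2.3979*l^2 - 19.2873*l - 10.1223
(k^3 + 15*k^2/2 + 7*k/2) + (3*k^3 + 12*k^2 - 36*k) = 4*k^3 + 39*k^2/2 - 65*k/2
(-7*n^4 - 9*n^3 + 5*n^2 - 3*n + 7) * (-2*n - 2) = 14*n^5 + 32*n^4 + 8*n^3 - 4*n^2 - 8*n - 14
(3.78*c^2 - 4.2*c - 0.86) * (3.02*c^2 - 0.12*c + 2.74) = 11.4156*c^4 - 13.1376*c^3 + 8.264*c^2 - 11.4048*c - 2.3564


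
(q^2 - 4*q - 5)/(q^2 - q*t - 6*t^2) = (-q^2 + 4*q + 5)/(-q^2 + q*t + 6*t^2)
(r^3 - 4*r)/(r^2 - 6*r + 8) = r*(r + 2)/(r - 4)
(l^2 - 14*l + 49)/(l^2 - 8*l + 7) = (l - 7)/(l - 1)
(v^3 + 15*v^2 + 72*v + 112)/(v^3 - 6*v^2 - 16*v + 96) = (v^2 + 11*v + 28)/(v^2 - 10*v + 24)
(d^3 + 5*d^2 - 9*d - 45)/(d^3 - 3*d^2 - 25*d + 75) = (d + 3)/(d - 5)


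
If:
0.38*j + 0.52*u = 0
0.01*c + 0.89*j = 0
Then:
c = 121.789473684211*u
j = -1.36842105263158*u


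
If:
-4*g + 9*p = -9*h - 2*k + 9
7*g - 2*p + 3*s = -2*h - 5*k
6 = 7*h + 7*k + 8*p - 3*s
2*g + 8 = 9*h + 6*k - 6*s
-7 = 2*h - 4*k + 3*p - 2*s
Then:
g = -3112/2105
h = 2312/6315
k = 5207/4210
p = -1882/6315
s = 11941/12630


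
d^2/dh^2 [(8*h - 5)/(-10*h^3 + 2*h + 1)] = 4*(2*(8*h - 5)*(15*h^2 - 1)^2 + (120*h^2 + 15*h*(8*h - 5) - 8)*(-10*h^3 + 2*h + 1))/(-10*h^3 + 2*h + 1)^3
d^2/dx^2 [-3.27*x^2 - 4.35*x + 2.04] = -6.54000000000000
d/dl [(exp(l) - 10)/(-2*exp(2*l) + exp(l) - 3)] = ((exp(l) - 10)*(4*exp(l) - 1) - 2*exp(2*l) + exp(l) - 3)*exp(l)/(2*exp(2*l) - exp(l) + 3)^2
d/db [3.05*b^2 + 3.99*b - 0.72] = 6.1*b + 3.99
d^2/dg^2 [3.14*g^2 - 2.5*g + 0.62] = 6.28000000000000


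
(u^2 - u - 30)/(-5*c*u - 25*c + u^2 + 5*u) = (u - 6)/(-5*c + u)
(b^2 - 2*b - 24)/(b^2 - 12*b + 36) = (b + 4)/(b - 6)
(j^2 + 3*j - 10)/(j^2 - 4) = (j + 5)/(j + 2)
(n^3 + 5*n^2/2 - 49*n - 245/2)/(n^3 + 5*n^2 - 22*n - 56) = (2*n^2 - 9*n - 35)/(2*(n^2 - 2*n - 8))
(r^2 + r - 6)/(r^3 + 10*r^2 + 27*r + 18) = (r - 2)/(r^2 + 7*r + 6)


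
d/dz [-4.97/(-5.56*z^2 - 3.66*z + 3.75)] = (-55.2664*z - 18.1902)/(5.56*z^2 + 3.66*z - 3.75)^2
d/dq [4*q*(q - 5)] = 8*q - 20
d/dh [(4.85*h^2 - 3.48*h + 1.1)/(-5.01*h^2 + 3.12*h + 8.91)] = (-2.3028*h^2 + 97.449*h - 34.4388)/(25.1001*h^4 - 31.2624*h^3 - 79.5438*h^2 + 55.5984*h + 79.3881)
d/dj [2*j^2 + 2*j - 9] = 4*j + 2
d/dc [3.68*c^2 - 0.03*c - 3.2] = 7.36*c - 0.03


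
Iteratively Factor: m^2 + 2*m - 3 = (m + 3)*(m - 1)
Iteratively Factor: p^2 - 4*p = (p)*(p - 4)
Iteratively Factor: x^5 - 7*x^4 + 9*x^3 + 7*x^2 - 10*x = (x + 1)*(x^4 - 8*x^3 + 17*x^2 - 10*x) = x*(x + 1)*(x^3 - 8*x^2 + 17*x - 10) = x*(x - 1)*(x + 1)*(x^2 - 7*x + 10) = x*(x - 2)*(x - 1)*(x + 1)*(x - 5)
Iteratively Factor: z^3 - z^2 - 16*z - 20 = (z + 2)*(z^2 - 3*z - 10) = (z - 5)*(z + 2)*(z + 2)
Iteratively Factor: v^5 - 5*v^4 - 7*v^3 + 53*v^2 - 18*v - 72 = (v + 1)*(v^4 - 6*v^3 - v^2 + 54*v - 72) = (v - 4)*(v + 1)*(v^3 - 2*v^2 - 9*v + 18) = (v - 4)*(v - 3)*(v + 1)*(v^2 + v - 6) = (v - 4)*(v - 3)*(v + 1)*(v + 3)*(v - 2)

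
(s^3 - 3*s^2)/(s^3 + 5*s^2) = (s - 3)/(s + 5)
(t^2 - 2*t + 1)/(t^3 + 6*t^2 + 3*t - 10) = (t - 1)/(t^2 + 7*t + 10)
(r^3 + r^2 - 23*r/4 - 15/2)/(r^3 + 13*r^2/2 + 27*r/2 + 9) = (r - 5/2)/(r + 3)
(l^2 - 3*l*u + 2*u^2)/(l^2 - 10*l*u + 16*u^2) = (-l + u)/(-l + 8*u)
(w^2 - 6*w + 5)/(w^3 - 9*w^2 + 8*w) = (w - 5)/(w*(w - 8))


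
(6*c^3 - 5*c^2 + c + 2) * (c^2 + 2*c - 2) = 6*c^5 + 7*c^4 - 21*c^3 + 14*c^2 + 2*c - 4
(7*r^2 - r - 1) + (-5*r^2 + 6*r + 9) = 2*r^2 + 5*r + 8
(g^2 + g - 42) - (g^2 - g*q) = g*q + g - 42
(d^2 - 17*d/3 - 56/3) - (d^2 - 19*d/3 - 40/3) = 2*d/3 - 16/3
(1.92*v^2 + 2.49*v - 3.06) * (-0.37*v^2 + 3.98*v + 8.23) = -0.7104*v^4 + 6.7203*v^3 + 26.844*v^2 + 8.3139*v - 25.1838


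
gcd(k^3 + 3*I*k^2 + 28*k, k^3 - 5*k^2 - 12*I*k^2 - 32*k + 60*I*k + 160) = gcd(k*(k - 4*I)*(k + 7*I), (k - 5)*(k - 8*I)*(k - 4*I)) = k - 4*I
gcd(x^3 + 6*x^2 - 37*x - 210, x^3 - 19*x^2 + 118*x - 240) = x - 6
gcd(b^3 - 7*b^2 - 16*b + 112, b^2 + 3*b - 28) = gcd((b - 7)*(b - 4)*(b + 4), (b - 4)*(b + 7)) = b - 4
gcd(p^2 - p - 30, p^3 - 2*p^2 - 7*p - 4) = 1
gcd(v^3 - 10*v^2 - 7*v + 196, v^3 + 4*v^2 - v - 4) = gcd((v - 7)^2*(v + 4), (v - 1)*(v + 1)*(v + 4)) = v + 4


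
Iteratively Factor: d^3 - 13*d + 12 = (d + 4)*(d^2 - 4*d + 3) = (d - 3)*(d + 4)*(d - 1)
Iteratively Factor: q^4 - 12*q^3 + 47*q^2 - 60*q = (q - 3)*(q^3 - 9*q^2 + 20*q) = (q - 4)*(q - 3)*(q^2 - 5*q) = (q - 5)*(q - 4)*(q - 3)*(q)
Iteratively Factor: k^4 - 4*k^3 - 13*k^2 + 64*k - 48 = (k + 4)*(k^3 - 8*k^2 + 19*k - 12) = (k - 3)*(k + 4)*(k^2 - 5*k + 4) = (k - 3)*(k - 1)*(k + 4)*(k - 4)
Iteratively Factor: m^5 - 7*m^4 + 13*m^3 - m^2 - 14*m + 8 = (m + 1)*(m^4 - 8*m^3 + 21*m^2 - 22*m + 8) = (m - 1)*(m + 1)*(m^3 - 7*m^2 + 14*m - 8) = (m - 1)^2*(m + 1)*(m^2 - 6*m + 8) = (m - 4)*(m - 1)^2*(m + 1)*(m - 2)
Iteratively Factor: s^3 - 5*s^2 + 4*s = (s - 1)*(s^2 - 4*s) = (s - 4)*(s - 1)*(s)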